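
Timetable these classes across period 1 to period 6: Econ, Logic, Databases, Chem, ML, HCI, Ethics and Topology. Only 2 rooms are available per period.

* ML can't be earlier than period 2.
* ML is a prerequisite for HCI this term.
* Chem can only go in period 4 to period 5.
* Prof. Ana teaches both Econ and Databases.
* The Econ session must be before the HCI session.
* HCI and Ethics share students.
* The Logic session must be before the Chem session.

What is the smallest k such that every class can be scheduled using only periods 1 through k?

The precedence chain requires at least 2 distinct periods.
With at most 2 per period and 8 classes, at least 4 periods are needed.
Chem can't be placed before period 4, so the schedule must run through at least period 4.
4 works (last occupied period: period 4): for example ML=period 2, Ethics=period 4, Logic=period 1, Econ=period 1, Topology=period 3, Databases=period 2, Chem=period 4, HCI=period 3.

4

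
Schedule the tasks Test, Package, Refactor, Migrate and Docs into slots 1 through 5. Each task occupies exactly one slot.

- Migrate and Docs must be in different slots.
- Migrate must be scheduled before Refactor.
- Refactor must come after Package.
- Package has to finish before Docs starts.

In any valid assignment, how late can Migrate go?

Downstream work caps Migrate at 4.
Migrate at 4 is achievable: Migrate=4, Refactor=5, Docs=2, Package=1, Test=1.

4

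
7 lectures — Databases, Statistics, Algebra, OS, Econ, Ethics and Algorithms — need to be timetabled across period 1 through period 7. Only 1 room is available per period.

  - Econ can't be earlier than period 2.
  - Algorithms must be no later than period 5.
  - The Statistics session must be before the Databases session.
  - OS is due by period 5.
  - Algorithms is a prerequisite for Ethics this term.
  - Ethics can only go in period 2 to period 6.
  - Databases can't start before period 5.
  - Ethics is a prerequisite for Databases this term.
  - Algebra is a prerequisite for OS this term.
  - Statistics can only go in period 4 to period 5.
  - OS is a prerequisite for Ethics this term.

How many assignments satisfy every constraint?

Splitting on Databases: it can be period 6 (6), period 7 (24). Listing each branch's schedules as (Statistics, Algebra, OS, Econ, Ethics, Algorithms) by period number:
Databases=period 6: (4,1,2,7,5,3) (4,1,3,7,5,2) (4,2,3,7,5,1) (5,1,2,7,4,3) (5,1,3,7,4,2) (5,2,3,7,4,1) — 6.
Databases=period 7: (4,1,2,3,6,5) (4,1,2,5,6,3) (4,1,2,6,5,3) (4,1,3,2,6,5) (4,1,3,5,6,2) (4,1,3,6,5,2) (4,1,5,2,6,3) (4,1,5,3,6,2) (4,2,3,5,6,1) (4,2,3,6,5,1) (4,2,5,3,6,1) (4,3,5,2,6,1) (5,1,2,3,6,4) (5,1,2,4,6,3) (5,1,2,6,4,3) (5,1,3,2,6,4) (5,1,3,4,6,2) (5,1,3,6,4,2) (5,1,4,2,6,3) (5,1,4,3,6,2) (5,2,3,4,6,1) (5,2,3,6,4,1) (5,2,4,3,6,1) (5,3,4,2,6,1) — 24.
Summing: 6 + 24 = 30.

30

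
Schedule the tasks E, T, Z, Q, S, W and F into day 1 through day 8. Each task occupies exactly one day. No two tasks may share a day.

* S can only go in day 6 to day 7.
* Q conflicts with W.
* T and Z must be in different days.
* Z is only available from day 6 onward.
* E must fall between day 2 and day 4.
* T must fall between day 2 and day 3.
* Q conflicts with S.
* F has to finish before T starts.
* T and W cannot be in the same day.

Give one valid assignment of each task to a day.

S -> day 6; Q -> day 4; W -> day 5; T -> day 2; Z -> day 7; E -> day 3; F -> day 1

Checking: F(day 1) before T(day 2); Q(day 4) != S(day 6); T(day 2) != W(day 5); T(day 2) != Z(day 7); Q(day 4) != W(day 5); Z=day 7 in [day 6,day 8]; S=day 6 in [day 6,day 7]; T=day 2 in [day 2,day 3]; E=day 3 in [day 2,day 4]; max 1 per day (cap 1).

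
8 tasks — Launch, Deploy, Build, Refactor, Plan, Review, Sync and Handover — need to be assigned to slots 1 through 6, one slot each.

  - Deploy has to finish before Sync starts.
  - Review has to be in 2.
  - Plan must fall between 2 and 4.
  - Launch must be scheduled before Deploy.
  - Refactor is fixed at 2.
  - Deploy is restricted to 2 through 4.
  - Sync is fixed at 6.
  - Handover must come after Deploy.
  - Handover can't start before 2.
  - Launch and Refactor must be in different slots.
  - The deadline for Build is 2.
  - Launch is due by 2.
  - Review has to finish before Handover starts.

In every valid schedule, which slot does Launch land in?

Launch's window is 1–2.
Refactor is fixed at 2, and Launch can't share a slot with Refactor.
So Launch must be 1.

1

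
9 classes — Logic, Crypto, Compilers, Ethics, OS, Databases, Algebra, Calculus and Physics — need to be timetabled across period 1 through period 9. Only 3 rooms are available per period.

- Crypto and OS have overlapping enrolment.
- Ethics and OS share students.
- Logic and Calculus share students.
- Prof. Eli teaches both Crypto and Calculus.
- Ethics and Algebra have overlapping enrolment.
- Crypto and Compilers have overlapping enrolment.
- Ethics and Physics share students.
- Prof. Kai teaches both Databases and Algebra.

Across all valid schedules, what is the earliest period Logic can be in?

Logic at period 1 is achievable: Ethics in period 1; OS in period 2; Logic in period 1; Algebra in period 3; Physics in period 3; Calculus in period 3; Crypto in period 1; Databases in period 2; Compilers in period 2.

period 1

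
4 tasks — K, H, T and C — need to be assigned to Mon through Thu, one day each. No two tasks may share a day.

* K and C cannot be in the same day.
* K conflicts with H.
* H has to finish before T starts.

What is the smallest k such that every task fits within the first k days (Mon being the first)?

The precedence chain requires at least 2 distinct days.
With at most 1 per day and 4 tasks, at least 4 days are needed.
4 works (last occupied day: Thu): for example T -> Tue, K -> Wed, H -> Mon, C -> Thu.

4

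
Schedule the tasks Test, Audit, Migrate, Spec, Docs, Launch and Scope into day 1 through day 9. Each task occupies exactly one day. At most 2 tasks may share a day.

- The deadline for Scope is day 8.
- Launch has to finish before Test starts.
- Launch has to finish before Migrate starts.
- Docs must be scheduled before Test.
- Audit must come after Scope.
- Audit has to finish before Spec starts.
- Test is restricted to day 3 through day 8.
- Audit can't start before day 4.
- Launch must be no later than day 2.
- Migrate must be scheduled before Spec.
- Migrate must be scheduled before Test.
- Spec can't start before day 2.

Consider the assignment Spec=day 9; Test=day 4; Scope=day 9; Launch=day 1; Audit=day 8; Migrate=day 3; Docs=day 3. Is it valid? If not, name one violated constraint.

No. The deadline for Scope is day 8 is not satisfied.

The deadline for Scope is day 8 — violated.
Test is restricted to day 3 through day 8 — holds.
Audit has to finish before Spec starts — holds.
Audit can't start before day 4 — holds.
Audit must come after Scope — violated.
At most 2 tasks may share a day — holds.
Launch has to finish before Test starts — holds.
Launch must be no later than day 2 — holds.
Migrate must be scheduled before Test — holds.
Launch has to finish before Migrate starts — holds.
Spec can't start before day 2 — holds.
Docs must be scheduled before Test — holds.
Migrate must be scheduled before Spec — holds.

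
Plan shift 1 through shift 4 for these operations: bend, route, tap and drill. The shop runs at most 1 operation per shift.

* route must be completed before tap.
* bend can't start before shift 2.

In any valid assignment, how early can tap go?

Precedence pushes tap to at least shift 2.
tap at shift 2 is achievable: route -> shift 1, tap -> shift 2, drill -> shift 4, bend -> shift 3.

shift 2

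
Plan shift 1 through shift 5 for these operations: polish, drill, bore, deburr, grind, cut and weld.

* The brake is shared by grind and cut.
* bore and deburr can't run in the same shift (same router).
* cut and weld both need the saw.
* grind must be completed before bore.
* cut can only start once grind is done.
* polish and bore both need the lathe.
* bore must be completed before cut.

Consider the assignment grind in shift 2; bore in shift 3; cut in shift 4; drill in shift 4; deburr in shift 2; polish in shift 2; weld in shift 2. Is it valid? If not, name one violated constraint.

Yes, all constraints hold

grind must be completed before bore — holds.
cut can only start once grind is done — holds.
bore and deburr can't run in the same shift (same router) — holds.
cut and weld both need the saw — holds.
The brake is shared by grind and cut — holds.
polish and bore both need the lathe — holds.
bore must be completed before cut — holds.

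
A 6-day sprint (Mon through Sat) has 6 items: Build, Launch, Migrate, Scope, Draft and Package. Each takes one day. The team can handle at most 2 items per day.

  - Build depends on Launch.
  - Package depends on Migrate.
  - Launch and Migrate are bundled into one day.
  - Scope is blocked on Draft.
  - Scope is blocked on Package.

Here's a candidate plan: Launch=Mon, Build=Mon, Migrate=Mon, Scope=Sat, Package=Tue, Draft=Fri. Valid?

Invalid. The team can handle at most 2 items per day.

Scope is blocked on Package — holds.
Build depends on Launch — violated.
Package depends on Migrate — holds.
Scope is blocked on Draft — holds.
The team can handle at most 2 items per day — violated.
Launch and Migrate are bundled into one day — holds.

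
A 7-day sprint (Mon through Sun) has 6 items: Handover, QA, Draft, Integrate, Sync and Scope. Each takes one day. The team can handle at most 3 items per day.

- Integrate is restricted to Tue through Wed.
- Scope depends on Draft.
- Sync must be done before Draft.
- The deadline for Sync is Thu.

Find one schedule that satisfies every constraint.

Handover=Mon, Integrate=Tue, QA=Mon, Sync=Mon, Draft=Tue, Scope=Wed

Checking: Draft(Tue) before Scope(Wed); Sync(Mon) before Draft(Tue); Sync=Mon in [Mon,Thu]; Integrate=Tue in [Tue,Wed]; max 3 per day (cap 3).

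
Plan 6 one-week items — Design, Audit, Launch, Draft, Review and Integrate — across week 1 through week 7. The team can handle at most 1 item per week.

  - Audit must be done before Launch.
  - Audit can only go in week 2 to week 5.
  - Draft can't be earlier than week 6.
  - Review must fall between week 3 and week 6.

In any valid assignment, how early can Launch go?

week 3

Precedence pushes Launch to at least week 3.
Launch at week 3 is achievable: Launch=week 3, Integrate=week 5, Review=week 4, Audit=week 2, Design=week 1, Draft=week 6.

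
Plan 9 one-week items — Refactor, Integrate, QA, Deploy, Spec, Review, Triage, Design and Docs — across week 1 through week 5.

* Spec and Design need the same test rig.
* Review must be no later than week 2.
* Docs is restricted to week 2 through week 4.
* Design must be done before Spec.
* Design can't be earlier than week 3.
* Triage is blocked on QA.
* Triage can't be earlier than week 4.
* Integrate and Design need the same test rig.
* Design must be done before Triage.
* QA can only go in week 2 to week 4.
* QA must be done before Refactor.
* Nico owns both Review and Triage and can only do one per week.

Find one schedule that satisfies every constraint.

Docs in week 2; QA in week 2; Review in week 1; Integrate in week 1; Design in week 3; Refactor in week 3; Spec in week 4; Deploy in week 1; Triage in week 4

Checking: Design(week 3) before Triage(week 4); Design(week 3) before Spec(week 4); QA(week 2) before Refactor(week 3); QA(week 2) before Triage(week 4); Spec(week 4) != Design(week 3); Integrate(week 1) != Design(week 3); Review(week 1) != Triage(week 4); QA=week 2 in [week 2,week 4]; Triage=week 4 in [week 4,week 5]; Docs=week 2 in [week 2,week 4]; Design=week 3 in [week 3,week 5]; Review=week 1 in [week 1,week 2].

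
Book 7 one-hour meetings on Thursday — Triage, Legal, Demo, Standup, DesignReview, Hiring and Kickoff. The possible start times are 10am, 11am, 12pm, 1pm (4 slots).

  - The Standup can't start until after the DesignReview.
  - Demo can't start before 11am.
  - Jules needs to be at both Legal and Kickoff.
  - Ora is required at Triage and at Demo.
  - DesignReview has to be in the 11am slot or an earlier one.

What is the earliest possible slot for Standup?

Precedence pushes Standup to at least 11am.
Standup at 11am is achievable: Standup -> 11am, Kickoff -> 11am, DesignReview -> 10am, Hiring -> 10am, Demo -> 11am, Triage -> 10am, Legal -> 10am.

11am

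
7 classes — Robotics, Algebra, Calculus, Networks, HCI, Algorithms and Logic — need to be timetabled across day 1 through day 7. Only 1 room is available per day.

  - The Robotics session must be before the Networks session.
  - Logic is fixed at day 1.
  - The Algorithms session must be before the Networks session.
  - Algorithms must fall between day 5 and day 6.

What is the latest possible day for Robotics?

Downstream work caps Robotics at day 6.
Robotics at day 6 is achievable: HCI -> day 4, Logic -> day 1, Algorithms -> day 5, Robotics -> day 6, Calculus -> day 3, Algebra -> day 2, Networks -> day 7.

day 6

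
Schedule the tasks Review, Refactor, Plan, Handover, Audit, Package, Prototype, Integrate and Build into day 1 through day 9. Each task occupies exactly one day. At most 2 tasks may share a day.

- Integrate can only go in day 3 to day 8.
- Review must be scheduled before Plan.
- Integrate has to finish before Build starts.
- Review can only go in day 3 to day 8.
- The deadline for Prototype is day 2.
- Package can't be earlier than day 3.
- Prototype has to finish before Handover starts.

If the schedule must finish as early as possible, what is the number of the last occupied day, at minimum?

The precedence chain requires at least 2 distinct days.
With at most 2 per day and 9 tasks, at least 5 days are needed.
Propagating the time windows through the other constraints, Plan can't land before day 4, so the schedule must run through at least day 4.
5 works (last occupied day: day 5): for example Build in day 5, Prototype in day 1, Refactor in day 1, Handover in day 2, Plan in day 4, Review in day 3, Package in day 4, Integrate in day 3, Audit in day 2.

5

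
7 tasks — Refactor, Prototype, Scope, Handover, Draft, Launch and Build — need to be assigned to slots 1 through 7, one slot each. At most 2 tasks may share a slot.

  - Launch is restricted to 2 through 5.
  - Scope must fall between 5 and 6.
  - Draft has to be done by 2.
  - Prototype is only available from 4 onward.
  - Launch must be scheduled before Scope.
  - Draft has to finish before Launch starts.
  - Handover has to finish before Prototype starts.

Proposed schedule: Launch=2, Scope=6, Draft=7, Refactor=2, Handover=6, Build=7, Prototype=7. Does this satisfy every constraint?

No — it violates: Draft has to be done by 2

Scope must fall between 5 and 6 — holds.
Launch is restricted to 2 through 5 — holds.
Draft has to finish before Launch starts — violated.
At most 2 tasks may share a slot — violated.
Launch must be scheduled before Scope — holds.
Handover has to finish before Prototype starts — holds.
Draft has to be done by 2 — violated.
Prototype is only available from 4 onward — holds.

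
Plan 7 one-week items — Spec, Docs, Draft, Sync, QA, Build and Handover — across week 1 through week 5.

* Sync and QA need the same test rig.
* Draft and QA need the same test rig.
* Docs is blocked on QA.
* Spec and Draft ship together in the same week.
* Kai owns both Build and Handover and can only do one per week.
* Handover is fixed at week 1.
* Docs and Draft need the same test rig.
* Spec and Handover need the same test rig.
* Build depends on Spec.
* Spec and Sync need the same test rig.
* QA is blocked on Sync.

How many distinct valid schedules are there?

24

Splitting on Spec: it can be week 2 (12), week 3 (8), week 4 (4). Listing each branch's schedules as (Docs, Draft, Sync, QA, Build, Handover) by week number:
Spec=week 2: (4,2,1,3,3,1) (4,2,1,3,4,1) (4,2,1,3,5,1) (5,2,1,3,3,1) (5,2,1,3,4,1) (5,2,1,3,5,1) (5,2,1,4,3,1) (5,2,1,4,4,1) (5,2,1,4,5,1) (5,2,3,4,3,1) (5,2,3,4,4,1) (5,2,3,4,5,1) — 12.
Spec=week 3: (4,3,1,2,4,1) (4,3,1,2,5,1) (5,3,1,2,4,1) (5,3,1,2,5,1) (5,3,1,4,4,1) (5,3,1,4,5,1) (5,3,2,4,4,1) (5,3,2,4,5,1) — 8.
Spec=week 4: (3,4,1,2,5,1) (5,4,1,2,5,1) (5,4,1,3,5,1) (5,4,2,3,5,1) — 4.
Summing: 12 + 8 + 4 = 24.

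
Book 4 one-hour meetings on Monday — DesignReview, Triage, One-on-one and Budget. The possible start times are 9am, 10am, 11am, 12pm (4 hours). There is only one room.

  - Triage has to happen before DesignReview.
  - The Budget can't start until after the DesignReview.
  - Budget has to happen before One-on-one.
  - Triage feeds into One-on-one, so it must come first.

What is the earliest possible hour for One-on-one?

Precedence pushes One-on-one to at least 12pm.
One-on-one at 12pm is achievable: Budget -> 11am, DesignReview -> 10am, One-on-one -> 12pm, Triage -> 9am.

12pm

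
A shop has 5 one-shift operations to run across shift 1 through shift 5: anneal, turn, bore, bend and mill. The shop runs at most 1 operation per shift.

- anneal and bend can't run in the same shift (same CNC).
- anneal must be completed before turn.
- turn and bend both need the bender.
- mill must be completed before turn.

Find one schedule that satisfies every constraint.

bend in shift 5; anneal in shift 1; turn in shift 3; mill in shift 2; bore in shift 4

Checking: anneal(shift 1) before turn(shift 3); mill(shift 2) before turn(shift 3); anneal(shift 1) != bend(shift 5); turn(shift 3) != bend(shift 5); max 1 per shift (cap 1).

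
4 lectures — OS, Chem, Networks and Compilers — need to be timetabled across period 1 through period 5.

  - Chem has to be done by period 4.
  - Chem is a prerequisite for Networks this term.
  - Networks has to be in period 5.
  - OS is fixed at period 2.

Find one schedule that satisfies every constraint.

Chem -> period 1, Compilers -> period 1, OS -> period 2, Networks -> period 5

Checking: Chem(period 1) before Networks(period 5); Networks=period 5 in [period 5,period 5]; OS=period 2 in [period 2,period 2]; Chem=period 1 in [period 1,period 4].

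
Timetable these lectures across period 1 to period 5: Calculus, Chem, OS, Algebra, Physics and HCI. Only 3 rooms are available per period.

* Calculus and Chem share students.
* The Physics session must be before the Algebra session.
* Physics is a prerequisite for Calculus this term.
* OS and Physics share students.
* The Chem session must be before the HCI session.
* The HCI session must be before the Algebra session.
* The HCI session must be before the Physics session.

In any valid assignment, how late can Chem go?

period 2

Downstream work caps Chem at period 2.
Chem at period 2 is achievable: Chem=period 2, Physics=period 4, Calculus=period 5, HCI=period 3, OS=period 1, Algebra=period 5.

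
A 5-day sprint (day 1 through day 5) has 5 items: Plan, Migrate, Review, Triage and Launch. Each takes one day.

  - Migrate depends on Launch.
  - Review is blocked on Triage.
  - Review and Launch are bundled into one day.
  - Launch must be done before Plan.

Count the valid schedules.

Splitting on Plan: it can be day 3 (3), day 4 (7), day 5 (10). Listing each branch's schedules as (Migrate, Review, Triage, Launch) by day number:
Plan=day 3: (3,2,1,2) (4,2,1,2) (5,2,1,2) — 3.
Plan=day 4: (3,2,1,2) (4,2,1,2) (4,3,1,3) (4,3,2,3) (5,2,1,2) (5,3,1,3) (5,3,2,3) — 7.
Plan=day 5: (3,2,1,2) (4,2,1,2) (4,3,1,3) (4,3,2,3) (5,2,1,2) (5,3,1,3) (5,3,2,3) (5,4,1,4) (5,4,2,4) (5,4,3,4) — 10.
Summing: 3 + 7 + 10 = 20.

20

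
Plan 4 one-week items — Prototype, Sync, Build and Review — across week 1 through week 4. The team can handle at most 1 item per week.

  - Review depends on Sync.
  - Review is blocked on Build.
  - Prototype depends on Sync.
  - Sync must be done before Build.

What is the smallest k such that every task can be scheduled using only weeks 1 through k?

4

The precedence chain requires at least 3 distinct weeks.
With at most 1 per week and 4 tasks, at least 4 weeks are needed.
4 works (last occupied week: week 4): for example Sync -> week 1; Prototype -> week 4; Review -> week 3; Build -> week 2.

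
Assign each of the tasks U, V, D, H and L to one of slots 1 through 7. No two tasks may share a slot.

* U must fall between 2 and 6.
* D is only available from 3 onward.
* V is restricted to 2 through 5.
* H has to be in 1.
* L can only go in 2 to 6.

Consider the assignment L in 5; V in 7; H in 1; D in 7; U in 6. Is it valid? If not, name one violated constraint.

L can only go in 2 to 6 — holds.
U must fall between 2 and 6 — holds.
H has to be in 1 — holds.
No two tasks may share a slot — violated.
V is restricted to 2 through 5 — violated.
D is only available from 3 onward — holds.

Invalid. V is restricted to 2 through 5.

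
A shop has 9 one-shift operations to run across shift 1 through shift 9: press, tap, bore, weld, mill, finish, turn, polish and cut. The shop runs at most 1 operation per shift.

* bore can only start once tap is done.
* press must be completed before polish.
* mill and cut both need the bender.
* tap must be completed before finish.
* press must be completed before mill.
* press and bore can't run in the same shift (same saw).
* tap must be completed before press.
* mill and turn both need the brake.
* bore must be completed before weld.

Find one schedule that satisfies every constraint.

press in shift 2; tap in shift 1; cut in shift 9; bore in shift 3; weld in shift 4; mill in shift 5; polish in shift 7; turn in shift 8; finish in shift 6

Checking: tap(shift 1) before press(shift 2); press(shift 2) before polish(shift 7); press(shift 2) before mill(shift 5); bore(shift 3) before weld(shift 4); tap(shift 1) before bore(shift 3); tap(shift 1) before finish(shift 6); press(shift 2) != bore(shift 3); mill(shift 5) != cut(shift 9); mill(shift 5) != turn(shift 8); max 1 per shift (cap 1).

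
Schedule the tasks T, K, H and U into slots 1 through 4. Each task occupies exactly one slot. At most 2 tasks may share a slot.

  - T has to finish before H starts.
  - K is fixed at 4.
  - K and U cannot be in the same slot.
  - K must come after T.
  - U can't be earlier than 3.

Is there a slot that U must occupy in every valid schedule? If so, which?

3

U's window is 3–4.
K is fixed at 4, and U can't share a slot with K.
So U must be 3.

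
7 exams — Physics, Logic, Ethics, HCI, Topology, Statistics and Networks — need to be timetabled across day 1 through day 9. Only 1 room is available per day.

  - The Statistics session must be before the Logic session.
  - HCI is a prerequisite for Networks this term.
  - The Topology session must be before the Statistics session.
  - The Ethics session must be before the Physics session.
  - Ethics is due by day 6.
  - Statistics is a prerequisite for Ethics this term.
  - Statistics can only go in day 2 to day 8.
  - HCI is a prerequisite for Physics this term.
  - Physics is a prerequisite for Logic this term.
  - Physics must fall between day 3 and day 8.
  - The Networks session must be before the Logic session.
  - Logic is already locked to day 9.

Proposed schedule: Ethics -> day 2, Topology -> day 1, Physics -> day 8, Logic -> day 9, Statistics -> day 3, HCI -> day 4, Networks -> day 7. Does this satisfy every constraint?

Physics must fall between day 3 and day 8 — holds.
Statistics can only go in day 2 to day 8 — holds.
HCI is a prerequisite for Networks this term — holds.
Logic is already locked to day 9 — holds.
The Statistics session must be before the Logic session — holds.
HCI is a prerequisite for Physics this term — holds.
The Topology session must be before the Statistics session — holds.
Physics is a prerequisite for Logic this term — holds.
The Ethics session must be before the Physics session — holds.
Ethics is due by day 6 — holds.
Statistics is a prerequisite for Ethics this term — violated.
The Networks session must be before the Logic session — holds.
Only 1 room is available per day — holds.

Invalid. Statistics is a prerequisite for Ethics this term.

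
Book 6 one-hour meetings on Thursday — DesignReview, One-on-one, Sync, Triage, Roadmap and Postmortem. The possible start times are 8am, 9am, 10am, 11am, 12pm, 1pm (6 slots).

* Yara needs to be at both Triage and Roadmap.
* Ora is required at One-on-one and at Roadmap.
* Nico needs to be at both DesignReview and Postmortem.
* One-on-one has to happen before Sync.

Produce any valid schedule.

DesignReview in 8am; Sync in 9am; Roadmap in 9am; Postmortem in 9am; One-on-one in 8am; Triage in 8am

Checking: One-on-one(8am) before Sync(9am); Triage(8am) != Roadmap(9am); One-on-one(8am) != Roadmap(9am); DesignReview(8am) != Postmortem(9am).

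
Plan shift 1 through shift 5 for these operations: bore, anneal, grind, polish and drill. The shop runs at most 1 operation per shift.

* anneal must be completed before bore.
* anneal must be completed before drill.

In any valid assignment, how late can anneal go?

Downstream work caps anneal at shift 4.
anneal at shift 3 is achievable: anneal in shift 3; grind in shift 1; polish in shift 2; drill in shift 5; bore in shift 4.
Nothing later works — the capacity limit rule out every shift after shift 3.

shift 3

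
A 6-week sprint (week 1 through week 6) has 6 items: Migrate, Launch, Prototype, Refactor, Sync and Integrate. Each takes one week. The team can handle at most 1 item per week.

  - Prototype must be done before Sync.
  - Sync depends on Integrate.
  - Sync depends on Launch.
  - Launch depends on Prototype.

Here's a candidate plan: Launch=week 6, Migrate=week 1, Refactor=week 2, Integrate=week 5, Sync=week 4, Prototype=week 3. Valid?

Launch depends on Prototype — holds.
Sync depends on Integrate — violated.
The team can handle at most 1 item per week — holds.
Sync depends on Launch — violated.
Prototype must be done before Sync — holds.

Invalid. Sync depends on Launch.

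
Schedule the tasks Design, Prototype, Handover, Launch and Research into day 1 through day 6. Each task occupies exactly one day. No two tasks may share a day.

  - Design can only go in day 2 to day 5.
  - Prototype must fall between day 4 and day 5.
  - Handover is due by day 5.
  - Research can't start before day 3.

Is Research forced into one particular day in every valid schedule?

Research can be day 3 (e.g. Research in day 3; Prototype in day 4; Launch in day 5; Handover in day 1; Design in day 2) or day 4 (e.g. Design in day 2; Research in day 4; Handover in day 1; Prototype in day 5; Launch in day 3).

No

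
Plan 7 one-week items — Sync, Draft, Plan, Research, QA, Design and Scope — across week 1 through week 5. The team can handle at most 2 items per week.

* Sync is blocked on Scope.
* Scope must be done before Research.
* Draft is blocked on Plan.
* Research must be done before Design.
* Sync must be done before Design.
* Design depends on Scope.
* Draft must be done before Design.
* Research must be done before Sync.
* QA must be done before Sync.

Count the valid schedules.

44

Splitting on Sync: it can be week 3 (8), week 4 (36). Listing each branch's schedules as (Draft, Plan, Research, QA, Design, Scope) by week number:
Sync=week 3: (3,1,2,2,4,1) (3,1,2,2,5,1) (3,2,2,1,4,1) (3,2,2,1,5,1) (4,1,2,2,5,1) (4,2,2,1,5,1) (4,3,2,1,5,1) (4,3,2,2,5,1) — 8.
Sync=week 4: (2,1,2,3,5,1) (2,1,3,1,5,2) (2,1,3,2,5,1) (2,1,3,3,5,1) (2,1,3,3,5,2) (3,1,2,2,5,1) (3,1,2,3,5,1) (3,1,3,1,5,2) (3,1,3,2,5,1) (3,1,3,2,5,2) (3,2,2,1,5,1) (3,2,2,3,5,1) (3,2,3,1,5,1) (3,2,3,1,5,2) (3,2,3,2,5,1) (4,1,2,2,5,1) (4,1,2,3,5,1) (4,1,3,1,5,2) (4,1,3,2,5,1) (4,1,3,2,5,2) (4,1,3,3,5,1) (4,1,3,3,5,2) (4,2,2,1,5,1) (4,2,2,3,5,1) (4,2,3,1,5,1) (4,2,3,1,5,2) (4,2,3,2,5,1) (4,2,3,3,5,1) (4,2,3,3,5,2) (4,3,2,1,5,1) (4,3,2,2,5,1) (4,3,2,3,5,1) (4,3,3,1,5,1) (4,3,3,1,5,2) (4,3,3,2,5,1) (4,3,3,2,5,2) — 36.
Summing: 8 + 36 = 44.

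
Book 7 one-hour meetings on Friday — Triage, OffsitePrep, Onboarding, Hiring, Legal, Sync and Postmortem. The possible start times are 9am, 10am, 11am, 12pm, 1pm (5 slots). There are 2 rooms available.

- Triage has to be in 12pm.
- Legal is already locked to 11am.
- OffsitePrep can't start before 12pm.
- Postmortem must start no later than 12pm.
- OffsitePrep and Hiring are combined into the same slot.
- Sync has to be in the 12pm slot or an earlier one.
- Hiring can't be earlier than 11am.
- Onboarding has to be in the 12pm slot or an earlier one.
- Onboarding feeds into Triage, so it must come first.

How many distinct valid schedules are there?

Splitting on Onboarding: it can be 9am (13), 10am (13), 11am (8). Listing each branch's schedules as (Triage, OffsitePrep, Hiring, Legal, Sync, Postmortem):
Onboarding=9am: (12pm,1pm,1pm,11am,9am,10am) (12pm,1pm,1pm,11am,9am,11am) (12pm,1pm,1pm,11am,9am,12pm) (12pm,1pm,1pm,11am,10am,9am) (12pm,1pm,1pm,11am,10am,10am) (12pm,1pm,1pm,11am,10am,11am) (12pm,1pm,1pm,11am,10am,12pm) (12pm,1pm,1pm,11am,11am,9am) (12pm,1pm,1pm,11am,11am,10am) (12pm,1pm,1pm,11am,11am,12pm) (12pm,1pm,1pm,11am,12pm,9am) (12pm,1pm,1pm,11am,12pm,10am) (12pm,1pm,1pm,11am,12pm,11am) — 13.
Onboarding=10am: (12pm,1pm,1pm,11am,9am,9am) (12pm,1pm,1pm,11am,9am,10am) (12pm,1pm,1pm,11am,9am,11am) (12pm,1pm,1pm,11am,9am,12pm) (12pm,1pm,1pm,11am,10am,9am) (12pm,1pm,1pm,11am,10am,11am) (12pm,1pm,1pm,11am,10am,12pm) (12pm,1pm,1pm,11am,11am,9am) (12pm,1pm,1pm,11am,11am,10am) (12pm,1pm,1pm,11am,11am,12pm) (12pm,1pm,1pm,11am,12pm,9am) (12pm,1pm,1pm,11am,12pm,10am) (12pm,1pm,1pm,11am,12pm,11am) — 13.
Onboarding=11am: (12pm,1pm,1pm,11am,9am,9am) (12pm,1pm,1pm,11am,9am,10am) (12pm,1pm,1pm,11am,9am,12pm) (12pm,1pm,1pm,11am,10am,9am) (12pm,1pm,1pm,11am,10am,10am) (12pm,1pm,1pm,11am,10am,12pm) (12pm,1pm,1pm,11am,12pm,9am) (12pm,1pm,1pm,11am,12pm,10am) — 8.
Summing: 13 + 13 + 8 = 34.

34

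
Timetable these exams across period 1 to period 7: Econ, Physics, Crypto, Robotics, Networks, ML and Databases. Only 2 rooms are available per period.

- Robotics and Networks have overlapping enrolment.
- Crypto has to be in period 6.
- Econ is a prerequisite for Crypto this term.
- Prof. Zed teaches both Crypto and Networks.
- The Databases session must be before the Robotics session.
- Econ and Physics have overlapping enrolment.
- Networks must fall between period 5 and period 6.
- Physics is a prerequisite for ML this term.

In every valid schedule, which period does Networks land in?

period 5

Networks's window is period 5–period 6.
Crypto is fixed at period 6, and Networks can't share a period with Crypto.
So Networks must be period 5.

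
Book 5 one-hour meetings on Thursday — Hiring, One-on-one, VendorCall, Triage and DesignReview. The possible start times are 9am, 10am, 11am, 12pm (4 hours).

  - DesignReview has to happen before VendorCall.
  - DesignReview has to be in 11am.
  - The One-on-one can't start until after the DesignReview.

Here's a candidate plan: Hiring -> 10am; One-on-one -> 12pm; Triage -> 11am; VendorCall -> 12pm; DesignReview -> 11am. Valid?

Yes

DesignReview has to be in 11am — holds.
DesignReview has to happen before VendorCall — holds.
The One-on-one can't start until after the DesignReview — holds.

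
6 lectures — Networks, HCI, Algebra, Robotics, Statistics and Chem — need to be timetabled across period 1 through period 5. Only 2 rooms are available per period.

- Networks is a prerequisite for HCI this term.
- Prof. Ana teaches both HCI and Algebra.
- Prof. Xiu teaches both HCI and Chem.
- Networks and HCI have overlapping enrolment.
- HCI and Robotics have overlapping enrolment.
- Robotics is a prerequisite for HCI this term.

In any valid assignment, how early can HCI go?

Precedence pushes HCI to at least period 2.
HCI at period 2 is achievable: HCI -> period 2, Robotics -> period 1, Networks -> period 1, Chem -> period 3, Statistics -> period 2, Algebra -> period 3.

period 2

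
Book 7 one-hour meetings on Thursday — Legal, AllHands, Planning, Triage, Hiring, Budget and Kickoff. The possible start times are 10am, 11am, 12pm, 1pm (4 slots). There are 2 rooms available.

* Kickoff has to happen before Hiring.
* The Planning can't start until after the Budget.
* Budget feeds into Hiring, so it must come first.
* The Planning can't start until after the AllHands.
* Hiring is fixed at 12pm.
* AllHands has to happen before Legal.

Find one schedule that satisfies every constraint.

Planning -> 11am, Kickoff -> 11am, Triage -> 1pm, Hiring -> 12pm, Legal -> 12pm, AllHands -> 10am, Budget -> 10am

Checking: Budget(10am) before Planning(11am); AllHands(10am) before Legal(12pm); Budget(10am) before Hiring(12pm); AllHands(10am) before Planning(11am); Kickoff(11am) before Hiring(12pm); Hiring=12pm in [12pm,12pm]; max 2 per slot (cap 2).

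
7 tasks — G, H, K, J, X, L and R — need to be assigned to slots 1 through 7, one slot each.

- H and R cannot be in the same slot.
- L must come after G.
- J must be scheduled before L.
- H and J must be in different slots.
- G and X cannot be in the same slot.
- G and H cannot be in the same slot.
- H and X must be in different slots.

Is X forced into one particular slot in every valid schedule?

No

X can be 1 (e.g. K -> 1; G -> 2; R -> 1; J -> 1; X -> 1; L -> 3; H -> 3) or 2 (e.g. R in 1; J in 1; X in 2; L in 2; H in 3; G in 1; K in 1).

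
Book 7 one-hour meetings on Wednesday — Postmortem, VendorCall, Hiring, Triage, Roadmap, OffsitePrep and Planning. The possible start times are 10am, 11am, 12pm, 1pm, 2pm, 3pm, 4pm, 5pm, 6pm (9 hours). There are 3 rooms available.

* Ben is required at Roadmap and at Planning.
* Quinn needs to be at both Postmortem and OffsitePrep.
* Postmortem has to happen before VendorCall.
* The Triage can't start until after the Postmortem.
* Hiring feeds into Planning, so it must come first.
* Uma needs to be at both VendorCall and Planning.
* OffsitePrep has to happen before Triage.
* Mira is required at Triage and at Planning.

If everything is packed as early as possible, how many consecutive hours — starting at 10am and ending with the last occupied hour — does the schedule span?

3

The precedence chain requires at least 2 distinct hours.
With at most 3 per hour and 7 meetings, at least 3 hours are needed.
3 works (last occupied hour: 12pm): for example Triage in 12pm, Roadmap in 10am, VendorCall in 12pm, Hiring in 10am, Planning in 11am, Postmortem in 10am, OffsitePrep in 11am.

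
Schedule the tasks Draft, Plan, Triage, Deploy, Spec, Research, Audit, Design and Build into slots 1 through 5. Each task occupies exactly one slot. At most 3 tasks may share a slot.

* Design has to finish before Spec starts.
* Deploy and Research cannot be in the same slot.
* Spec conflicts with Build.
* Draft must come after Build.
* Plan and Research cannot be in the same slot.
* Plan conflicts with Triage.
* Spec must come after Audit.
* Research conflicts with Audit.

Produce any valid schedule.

Triage -> 3, Deploy -> 3, Plan -> 2, Build -> 1, Design -> 1, Spec -> 2, Research -> 4, Draft -> 2, Audit -> 1

Checking: Audit(1) before Spec(2); Build(1) before Draft(2); Design(1) before Spec(2); Research(4) != Audit(1); Plan(2) != Triage(3); Deploy(3) != Research(4); Spec(2) != Build(1); Plan(2) != Research(4); max 3 per slot (cap 3).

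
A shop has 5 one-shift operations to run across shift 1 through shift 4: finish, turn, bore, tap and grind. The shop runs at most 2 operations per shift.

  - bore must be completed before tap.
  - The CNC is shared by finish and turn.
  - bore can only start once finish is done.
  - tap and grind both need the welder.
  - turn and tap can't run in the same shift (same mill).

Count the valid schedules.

20

Splitting on finish: it can be shift 1 (15), shift 2 (5). Listing each branch's schedules as (turn, bore, tap, grind) by shift number:
finish=shift 1: (2,2,3,1) (2,2,3,4) (2,2,4,1) (2,2,4,3) (2,3,4,1) (2,3,4,2) (2,3,4,3) (3,2,4,1) (3,2,4,2) (3,2,4,3) (3,3,4,1) (3,3,4,2) (4,2,3,1) (4,2,3,2) (4,2,3,4) — 15.
finish=shift 2: (1,3,4,1) (1,3,4,2) (1,3,4,3) (3,3,4,1) (3,3,4,2) — 5.
Summing: 15 + 5 = 20.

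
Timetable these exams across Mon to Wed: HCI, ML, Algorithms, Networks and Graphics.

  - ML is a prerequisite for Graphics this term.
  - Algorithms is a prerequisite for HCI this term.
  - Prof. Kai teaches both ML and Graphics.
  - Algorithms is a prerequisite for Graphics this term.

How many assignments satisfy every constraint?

Splitting on HCI: it can be Tue (9), Wed (15). Listing each branch's schedules as (ML, Algorithms, Networks, Graphics):
HCI=Tue: (Mon,Mon,Mon,Tue) (Mon,Mon,Mon,Wed) (Mon,Mon,Tue,Tue) (Mon,Mon,Tue,Wed) (Mon,Mon,Wed,Tue) (Mon,Mon,Wed,Wed) (Tue,Mon,Mon,Wed) (Tue,Mon,Tue,Wed) (Tue,Mon,Wed,Wed) — 9.
HCI=Wed: (Mon,Mon,Mon,Tue) (Mon,Mon,Mon,Wed) (Mon,Mon,Tue,Tue) (Mon,Mon,Tue,Wed) (Mon,Mon,Wed,Tue) (Mon,Mon,Wed,Wed) (Mon,Tue,Mon,Wed) (Mon,Tue,Tue,Wed) (Mon,Tue,Wed,Wed) (Tue,Mon,Mon,Wed) (Tue,Mon,Tue,Wed) (Tue,Mon,Wed,Wed) (Tue,Tue,Mon,Wed) (Tue,Tue,Tue,Wed) (Tue,Tue,Wed,Wed) — 15.
Summing: 9 + 15 = 24.

24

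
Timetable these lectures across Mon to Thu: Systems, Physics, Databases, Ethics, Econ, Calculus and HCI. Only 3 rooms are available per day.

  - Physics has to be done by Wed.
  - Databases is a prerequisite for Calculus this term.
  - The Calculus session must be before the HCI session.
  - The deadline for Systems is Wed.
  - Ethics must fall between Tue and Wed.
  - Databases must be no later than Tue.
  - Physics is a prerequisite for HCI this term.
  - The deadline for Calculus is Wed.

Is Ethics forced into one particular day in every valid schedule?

No

Ethics can be Tue (e.g. Econ in Tue, Ethics in Tue, Physics in Mon, Calculus in Tue, Systems in Mon, Databases in Mon, HCI in Wed) or Wed (e.g. Econ in Tue; Systems in Mon; HCI in Wed; Calculus in Tue; Databases in Mon; Ethics in Wed; Physics in Mon).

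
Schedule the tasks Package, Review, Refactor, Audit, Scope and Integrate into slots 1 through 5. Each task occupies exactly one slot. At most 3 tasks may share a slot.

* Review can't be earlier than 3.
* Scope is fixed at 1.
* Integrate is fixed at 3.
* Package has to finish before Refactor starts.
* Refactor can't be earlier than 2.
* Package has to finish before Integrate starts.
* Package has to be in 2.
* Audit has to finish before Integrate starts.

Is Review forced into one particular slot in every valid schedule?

Review can be 3 (e.g. Refactor in 3, Review in 3, Scope in 1, Package in 2, Integrate in 3, Audit in 1) or 4 (e.g. Scope=1; Audit=1; Integrate=3; Review=4; Package=2; Refactor=3).

No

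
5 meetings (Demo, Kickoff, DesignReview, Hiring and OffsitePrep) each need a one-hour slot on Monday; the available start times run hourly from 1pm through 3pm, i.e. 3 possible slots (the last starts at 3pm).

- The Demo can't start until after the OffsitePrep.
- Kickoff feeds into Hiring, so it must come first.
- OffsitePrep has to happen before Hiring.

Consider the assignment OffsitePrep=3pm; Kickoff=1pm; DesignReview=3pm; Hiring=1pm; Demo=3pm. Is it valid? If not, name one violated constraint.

Invalid. OffsitePrep has to happen before Hiring.

OffsitePrep has to happen before Hiring — violated.
Kickoff feeds into Hiring, so it must come first — violated.
The Demo can't start until after the OffsitePrep — violated.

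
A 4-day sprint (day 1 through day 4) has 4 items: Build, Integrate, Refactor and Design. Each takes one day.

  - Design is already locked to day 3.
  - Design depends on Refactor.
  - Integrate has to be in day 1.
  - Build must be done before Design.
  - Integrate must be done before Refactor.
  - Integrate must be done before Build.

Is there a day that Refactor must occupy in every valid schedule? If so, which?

Integrate is fixed at day 1 and must come before Refactor, so Refactor is at least day 2.
Design is fixed at day 3 and must come after Refactor, so Refactor is at most day 2.
So Refactor must be day 2.

day 2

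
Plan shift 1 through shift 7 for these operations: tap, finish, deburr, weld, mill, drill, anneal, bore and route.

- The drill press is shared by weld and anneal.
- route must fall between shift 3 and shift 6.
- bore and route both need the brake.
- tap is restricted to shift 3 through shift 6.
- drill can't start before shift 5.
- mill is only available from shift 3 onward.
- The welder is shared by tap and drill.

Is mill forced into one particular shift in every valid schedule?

No

mill can be shift 3 (e.g. drill=shift 5, deburr=shift 1, anneal=shift 2, tap=shift 3, bore=shift 1, route=shift 3, weld=shift 1, mill=shift 3, finish=shift 1) or shift 4 (e.g. deburr -> shift 1; drill -> shift 5; mill -> shift 4; anneal -> shift 2; weld -> shift 1; finish -> shift 1; route -> shift 3; bore -> shift 1; tap -> shift 3).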